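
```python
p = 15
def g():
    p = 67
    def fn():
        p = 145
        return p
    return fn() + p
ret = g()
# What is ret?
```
212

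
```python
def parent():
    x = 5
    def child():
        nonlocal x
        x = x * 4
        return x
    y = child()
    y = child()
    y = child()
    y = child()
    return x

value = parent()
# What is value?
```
1280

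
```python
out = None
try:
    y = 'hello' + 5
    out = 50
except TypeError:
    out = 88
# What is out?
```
88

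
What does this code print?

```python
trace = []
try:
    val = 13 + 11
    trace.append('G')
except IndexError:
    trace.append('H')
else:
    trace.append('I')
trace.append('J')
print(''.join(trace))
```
GIJ

else block runs when no exception occurs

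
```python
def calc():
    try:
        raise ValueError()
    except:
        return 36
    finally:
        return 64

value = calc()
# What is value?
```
64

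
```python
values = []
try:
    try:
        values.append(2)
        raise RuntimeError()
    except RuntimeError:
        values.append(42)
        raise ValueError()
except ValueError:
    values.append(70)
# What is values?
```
[2, 42, 70]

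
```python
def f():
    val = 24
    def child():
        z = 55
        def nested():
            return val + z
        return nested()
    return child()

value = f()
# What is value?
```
79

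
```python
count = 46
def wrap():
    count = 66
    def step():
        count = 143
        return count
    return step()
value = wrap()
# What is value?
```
143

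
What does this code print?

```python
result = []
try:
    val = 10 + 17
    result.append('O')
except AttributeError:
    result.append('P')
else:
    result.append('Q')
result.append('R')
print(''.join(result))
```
OQR

else block runs when no exception occurs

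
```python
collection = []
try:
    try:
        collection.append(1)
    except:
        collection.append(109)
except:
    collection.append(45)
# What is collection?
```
[1]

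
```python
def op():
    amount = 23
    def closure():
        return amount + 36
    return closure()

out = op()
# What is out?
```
59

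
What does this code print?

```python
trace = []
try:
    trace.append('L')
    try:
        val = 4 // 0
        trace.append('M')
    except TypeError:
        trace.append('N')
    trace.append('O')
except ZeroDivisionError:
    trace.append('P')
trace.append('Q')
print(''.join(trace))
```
LPQ

Inner handler doesn't match, propagates to outer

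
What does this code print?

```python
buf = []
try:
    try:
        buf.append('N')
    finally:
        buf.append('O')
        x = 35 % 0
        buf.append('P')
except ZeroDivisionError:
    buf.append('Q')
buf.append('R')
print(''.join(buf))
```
NOQR

Exception in inner finally caught by outer except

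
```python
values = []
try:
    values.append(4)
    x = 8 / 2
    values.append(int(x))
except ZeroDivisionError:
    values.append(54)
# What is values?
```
[4, 4]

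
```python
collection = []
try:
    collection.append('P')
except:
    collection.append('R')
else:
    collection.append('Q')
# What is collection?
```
['P', 'Q']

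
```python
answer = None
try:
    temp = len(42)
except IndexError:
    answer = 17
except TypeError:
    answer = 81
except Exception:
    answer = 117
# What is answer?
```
81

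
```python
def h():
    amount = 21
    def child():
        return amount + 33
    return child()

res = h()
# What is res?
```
54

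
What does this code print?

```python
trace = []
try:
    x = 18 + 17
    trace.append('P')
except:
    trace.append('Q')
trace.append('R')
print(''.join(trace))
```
PR

No exception, try block completes normally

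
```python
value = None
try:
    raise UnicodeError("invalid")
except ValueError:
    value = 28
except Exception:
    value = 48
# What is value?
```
28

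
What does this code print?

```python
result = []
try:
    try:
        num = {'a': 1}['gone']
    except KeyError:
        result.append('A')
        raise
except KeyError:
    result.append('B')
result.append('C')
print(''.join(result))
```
ABC

raise without argument re-raises current exception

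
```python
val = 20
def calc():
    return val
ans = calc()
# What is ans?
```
20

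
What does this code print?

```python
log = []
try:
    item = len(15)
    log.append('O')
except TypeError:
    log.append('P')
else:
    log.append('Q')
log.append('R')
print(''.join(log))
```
PR

else block skipped when exception is caught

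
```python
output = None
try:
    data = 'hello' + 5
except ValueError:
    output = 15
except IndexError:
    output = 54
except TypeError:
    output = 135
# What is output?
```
135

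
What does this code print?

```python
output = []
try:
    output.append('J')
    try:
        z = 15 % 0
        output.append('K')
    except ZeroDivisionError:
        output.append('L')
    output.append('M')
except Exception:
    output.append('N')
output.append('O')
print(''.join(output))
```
JLMO

Inner exception caught by inner handler, outer continues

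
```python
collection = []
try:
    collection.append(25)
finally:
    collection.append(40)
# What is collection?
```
[25, 40]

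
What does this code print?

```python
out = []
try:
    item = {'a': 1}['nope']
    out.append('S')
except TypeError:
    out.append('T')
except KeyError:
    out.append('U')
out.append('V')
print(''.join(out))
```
UV

KeyError is caught by its specific handler, not TypeError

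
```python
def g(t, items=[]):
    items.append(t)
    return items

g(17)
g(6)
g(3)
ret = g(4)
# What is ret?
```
[17, 6, 3, 4]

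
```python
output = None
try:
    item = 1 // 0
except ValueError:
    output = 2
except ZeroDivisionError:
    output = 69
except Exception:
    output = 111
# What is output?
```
69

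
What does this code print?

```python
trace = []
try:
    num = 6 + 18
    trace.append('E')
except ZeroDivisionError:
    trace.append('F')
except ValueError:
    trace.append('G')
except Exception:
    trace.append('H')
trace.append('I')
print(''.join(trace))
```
EI

No exception, try block completes normally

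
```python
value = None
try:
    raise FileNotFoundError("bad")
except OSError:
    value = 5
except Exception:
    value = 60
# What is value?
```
5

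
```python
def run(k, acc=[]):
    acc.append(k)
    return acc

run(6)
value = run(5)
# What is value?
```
[6, 5]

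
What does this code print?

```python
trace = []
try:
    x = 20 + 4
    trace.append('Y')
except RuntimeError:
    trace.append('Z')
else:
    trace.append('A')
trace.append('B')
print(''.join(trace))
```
YAB

else block runs when no exception occurs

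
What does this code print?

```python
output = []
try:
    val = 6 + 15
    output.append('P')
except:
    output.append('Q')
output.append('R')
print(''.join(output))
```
PR

No exception, try block completes normally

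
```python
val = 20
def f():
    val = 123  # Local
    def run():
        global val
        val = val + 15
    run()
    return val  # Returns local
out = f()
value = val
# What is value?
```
35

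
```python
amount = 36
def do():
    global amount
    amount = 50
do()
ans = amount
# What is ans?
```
50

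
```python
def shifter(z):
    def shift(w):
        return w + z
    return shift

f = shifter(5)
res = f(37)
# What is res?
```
42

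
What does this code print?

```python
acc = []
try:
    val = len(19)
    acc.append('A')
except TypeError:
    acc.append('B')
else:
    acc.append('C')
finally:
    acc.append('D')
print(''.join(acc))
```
BD

Exception: except runs, else skipped, finally runs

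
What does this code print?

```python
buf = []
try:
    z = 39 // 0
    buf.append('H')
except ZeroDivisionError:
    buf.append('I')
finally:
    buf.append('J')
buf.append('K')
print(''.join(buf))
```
IJK

finally always runs, even after exception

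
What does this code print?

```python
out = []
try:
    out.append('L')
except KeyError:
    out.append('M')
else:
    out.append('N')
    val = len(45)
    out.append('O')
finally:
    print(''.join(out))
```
LN

Try succeeds, else appends 'N', TypeError in else is uncaught, finally prints before exception propagates ('O' never appended)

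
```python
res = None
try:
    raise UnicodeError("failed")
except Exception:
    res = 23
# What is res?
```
23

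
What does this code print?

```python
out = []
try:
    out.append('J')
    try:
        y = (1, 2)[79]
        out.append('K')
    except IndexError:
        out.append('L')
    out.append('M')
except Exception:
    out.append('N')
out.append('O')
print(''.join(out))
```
JLMO

Inner exception caught by inner handler, outer continues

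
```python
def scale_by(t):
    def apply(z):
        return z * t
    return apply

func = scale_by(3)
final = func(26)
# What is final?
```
78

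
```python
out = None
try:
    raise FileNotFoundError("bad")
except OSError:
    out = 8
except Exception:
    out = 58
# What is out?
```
8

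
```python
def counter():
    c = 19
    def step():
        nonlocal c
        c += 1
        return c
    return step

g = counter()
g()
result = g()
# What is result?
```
21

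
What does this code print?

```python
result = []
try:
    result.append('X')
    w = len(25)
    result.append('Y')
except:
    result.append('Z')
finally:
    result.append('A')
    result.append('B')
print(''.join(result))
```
XZAB

Code before exception runs, then except, then all of finally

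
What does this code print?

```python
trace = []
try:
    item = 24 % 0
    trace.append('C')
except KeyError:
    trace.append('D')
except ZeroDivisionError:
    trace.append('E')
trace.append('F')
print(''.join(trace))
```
EF

ZeroDivisionError is caught by its specific handler, not KeyError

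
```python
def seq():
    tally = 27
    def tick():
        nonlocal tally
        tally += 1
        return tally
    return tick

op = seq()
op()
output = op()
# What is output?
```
29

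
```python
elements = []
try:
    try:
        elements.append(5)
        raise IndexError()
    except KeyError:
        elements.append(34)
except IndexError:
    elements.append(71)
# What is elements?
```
[5, 71]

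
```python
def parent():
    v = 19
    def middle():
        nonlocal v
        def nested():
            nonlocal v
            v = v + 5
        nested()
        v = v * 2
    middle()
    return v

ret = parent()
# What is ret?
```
48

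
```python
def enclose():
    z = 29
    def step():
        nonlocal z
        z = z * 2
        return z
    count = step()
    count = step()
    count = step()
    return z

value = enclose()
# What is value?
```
232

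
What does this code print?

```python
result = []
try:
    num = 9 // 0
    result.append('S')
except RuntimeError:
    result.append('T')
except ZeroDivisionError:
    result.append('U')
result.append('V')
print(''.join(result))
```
UV

ZeroDivisionError is caught by its specific handler, not RuntimeError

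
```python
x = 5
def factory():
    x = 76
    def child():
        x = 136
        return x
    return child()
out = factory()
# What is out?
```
136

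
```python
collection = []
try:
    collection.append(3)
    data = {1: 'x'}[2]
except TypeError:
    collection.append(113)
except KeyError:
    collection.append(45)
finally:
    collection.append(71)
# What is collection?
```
[3, 45, 71]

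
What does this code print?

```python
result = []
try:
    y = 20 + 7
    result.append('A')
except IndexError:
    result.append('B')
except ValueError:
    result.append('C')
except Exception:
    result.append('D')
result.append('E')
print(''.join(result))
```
AE

No exception, try block completes normally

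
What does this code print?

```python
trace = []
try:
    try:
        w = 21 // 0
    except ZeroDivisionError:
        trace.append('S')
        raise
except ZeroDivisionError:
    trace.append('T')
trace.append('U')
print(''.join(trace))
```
STU

raise without argument re-raises current exception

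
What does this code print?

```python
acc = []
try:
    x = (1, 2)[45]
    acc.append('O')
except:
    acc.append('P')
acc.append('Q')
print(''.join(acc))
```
PQ

Exception raised in try, caught by bare except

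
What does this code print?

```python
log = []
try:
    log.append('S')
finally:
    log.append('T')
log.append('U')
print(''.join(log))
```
STU

try/finally without except, no exception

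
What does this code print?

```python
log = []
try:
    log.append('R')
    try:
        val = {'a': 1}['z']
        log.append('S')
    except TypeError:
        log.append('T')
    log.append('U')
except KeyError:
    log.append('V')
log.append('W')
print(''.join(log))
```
RVW

Inner handler doesn't match, propagates to outer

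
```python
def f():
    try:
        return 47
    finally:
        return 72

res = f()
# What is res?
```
72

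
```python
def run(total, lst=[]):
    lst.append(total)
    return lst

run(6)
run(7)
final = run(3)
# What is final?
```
[6, 7, 3]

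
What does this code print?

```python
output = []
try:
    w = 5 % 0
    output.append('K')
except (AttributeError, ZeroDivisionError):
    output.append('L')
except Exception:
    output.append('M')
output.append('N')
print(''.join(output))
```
LN

ZeroDivisionError matches tuple containing it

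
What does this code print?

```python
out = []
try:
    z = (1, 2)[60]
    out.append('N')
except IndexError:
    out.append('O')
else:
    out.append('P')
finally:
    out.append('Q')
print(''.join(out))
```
OQ

Exception: except runs, else skipped, finally runs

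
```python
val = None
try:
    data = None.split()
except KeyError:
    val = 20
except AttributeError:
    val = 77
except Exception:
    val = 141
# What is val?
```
77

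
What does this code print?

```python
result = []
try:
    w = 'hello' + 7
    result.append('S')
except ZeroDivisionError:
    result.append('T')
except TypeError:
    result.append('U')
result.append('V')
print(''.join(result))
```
UV

TypeError is caught by its specific handler, not ZeroDivisionError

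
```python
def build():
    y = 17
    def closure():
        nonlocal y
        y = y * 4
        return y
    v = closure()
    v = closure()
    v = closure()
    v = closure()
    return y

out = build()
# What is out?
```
4352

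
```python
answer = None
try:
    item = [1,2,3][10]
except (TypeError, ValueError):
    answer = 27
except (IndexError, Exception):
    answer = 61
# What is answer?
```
61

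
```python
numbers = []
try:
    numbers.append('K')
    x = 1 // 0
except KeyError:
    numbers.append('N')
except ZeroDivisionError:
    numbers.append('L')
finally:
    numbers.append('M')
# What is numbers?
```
['K', 'L', 'M']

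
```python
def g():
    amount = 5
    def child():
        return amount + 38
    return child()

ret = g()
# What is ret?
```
43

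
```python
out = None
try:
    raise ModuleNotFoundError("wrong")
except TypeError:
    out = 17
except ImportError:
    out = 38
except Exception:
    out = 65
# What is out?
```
38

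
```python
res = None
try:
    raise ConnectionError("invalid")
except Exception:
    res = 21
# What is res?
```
21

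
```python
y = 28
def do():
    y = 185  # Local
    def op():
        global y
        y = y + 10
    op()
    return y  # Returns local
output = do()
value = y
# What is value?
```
38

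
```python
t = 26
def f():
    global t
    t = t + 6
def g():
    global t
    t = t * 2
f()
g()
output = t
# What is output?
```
64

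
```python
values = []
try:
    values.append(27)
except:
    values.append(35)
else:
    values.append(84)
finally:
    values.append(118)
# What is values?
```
[27, 84, 118]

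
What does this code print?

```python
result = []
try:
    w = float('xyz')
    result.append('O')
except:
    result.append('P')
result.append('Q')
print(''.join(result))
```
PQ

Exception raised in try, caught by bare except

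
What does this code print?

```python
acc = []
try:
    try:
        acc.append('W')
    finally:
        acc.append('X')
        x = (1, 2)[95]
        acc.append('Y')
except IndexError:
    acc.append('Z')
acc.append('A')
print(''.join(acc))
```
WXZA

Exception in inner finally caught by outer except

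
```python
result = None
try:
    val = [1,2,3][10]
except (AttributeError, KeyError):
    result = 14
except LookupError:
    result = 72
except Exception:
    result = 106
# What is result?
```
72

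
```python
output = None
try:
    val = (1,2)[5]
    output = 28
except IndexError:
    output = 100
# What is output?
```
100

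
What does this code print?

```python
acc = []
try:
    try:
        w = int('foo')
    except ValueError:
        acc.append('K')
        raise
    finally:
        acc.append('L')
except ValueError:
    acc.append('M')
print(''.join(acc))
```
KLM

finally runs before re-raised exception propagates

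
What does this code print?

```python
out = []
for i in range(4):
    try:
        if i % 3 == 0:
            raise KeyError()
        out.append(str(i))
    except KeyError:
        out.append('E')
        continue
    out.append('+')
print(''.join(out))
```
E1+2+E

continue in except skips rest of loop body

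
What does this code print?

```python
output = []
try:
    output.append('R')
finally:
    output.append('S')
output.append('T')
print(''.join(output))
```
RST

try/finally without except, no exception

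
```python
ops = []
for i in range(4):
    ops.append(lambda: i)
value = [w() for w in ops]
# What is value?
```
[3, 3, 3, 3]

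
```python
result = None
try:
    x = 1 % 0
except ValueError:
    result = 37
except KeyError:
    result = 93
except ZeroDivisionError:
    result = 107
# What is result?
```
107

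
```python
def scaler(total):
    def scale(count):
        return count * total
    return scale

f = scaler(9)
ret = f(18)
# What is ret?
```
162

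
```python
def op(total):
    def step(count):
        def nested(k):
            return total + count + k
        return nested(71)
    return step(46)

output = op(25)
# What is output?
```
142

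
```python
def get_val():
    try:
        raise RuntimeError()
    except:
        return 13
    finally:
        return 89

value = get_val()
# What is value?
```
89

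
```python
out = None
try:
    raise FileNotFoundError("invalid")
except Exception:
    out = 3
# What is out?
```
3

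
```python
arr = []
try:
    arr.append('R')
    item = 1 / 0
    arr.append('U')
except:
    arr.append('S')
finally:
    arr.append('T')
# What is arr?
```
['R', 'S', 'T']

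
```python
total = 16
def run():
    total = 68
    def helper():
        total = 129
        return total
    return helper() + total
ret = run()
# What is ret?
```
197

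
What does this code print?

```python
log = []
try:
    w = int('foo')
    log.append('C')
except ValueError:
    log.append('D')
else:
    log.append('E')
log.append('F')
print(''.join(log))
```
DF

else block skipped when exception is caught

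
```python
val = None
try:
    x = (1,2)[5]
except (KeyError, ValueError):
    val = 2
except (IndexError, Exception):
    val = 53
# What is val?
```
53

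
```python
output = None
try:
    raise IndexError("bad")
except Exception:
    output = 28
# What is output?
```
28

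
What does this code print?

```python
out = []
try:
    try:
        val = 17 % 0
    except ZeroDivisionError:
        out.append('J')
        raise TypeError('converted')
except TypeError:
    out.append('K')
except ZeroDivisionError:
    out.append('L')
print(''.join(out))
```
JK

New TypeError raised, caught by outer TypeError handler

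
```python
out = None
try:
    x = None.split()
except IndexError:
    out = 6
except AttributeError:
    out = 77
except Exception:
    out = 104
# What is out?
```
77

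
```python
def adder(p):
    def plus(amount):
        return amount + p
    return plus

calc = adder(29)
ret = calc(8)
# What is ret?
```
37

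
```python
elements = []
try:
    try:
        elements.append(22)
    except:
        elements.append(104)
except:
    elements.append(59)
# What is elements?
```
[22]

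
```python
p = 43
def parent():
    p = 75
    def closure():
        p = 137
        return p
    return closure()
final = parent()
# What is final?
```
137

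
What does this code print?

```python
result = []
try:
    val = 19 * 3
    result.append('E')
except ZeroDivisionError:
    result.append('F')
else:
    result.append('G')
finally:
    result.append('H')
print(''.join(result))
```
EGH

else runs before finally when no exception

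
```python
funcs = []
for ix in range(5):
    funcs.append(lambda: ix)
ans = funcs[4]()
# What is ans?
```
4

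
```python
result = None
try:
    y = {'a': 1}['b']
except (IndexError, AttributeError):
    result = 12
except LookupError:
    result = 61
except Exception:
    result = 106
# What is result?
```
61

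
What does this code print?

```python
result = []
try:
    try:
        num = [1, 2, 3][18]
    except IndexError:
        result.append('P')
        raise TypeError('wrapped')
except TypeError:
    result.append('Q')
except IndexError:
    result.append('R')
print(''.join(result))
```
PQ

New TypeError raised, caught by outer TypeError handler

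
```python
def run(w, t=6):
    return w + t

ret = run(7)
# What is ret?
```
13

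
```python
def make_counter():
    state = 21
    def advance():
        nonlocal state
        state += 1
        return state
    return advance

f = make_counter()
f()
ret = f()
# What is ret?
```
23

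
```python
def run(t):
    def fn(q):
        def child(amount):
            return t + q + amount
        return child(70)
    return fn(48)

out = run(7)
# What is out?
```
125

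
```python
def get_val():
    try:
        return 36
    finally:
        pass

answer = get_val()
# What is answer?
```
36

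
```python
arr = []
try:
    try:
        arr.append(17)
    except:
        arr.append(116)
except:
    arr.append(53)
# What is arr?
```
[17]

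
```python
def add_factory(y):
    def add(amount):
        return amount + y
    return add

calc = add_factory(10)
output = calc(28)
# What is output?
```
38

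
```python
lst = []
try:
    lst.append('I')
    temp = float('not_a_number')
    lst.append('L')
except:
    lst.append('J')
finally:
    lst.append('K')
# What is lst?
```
['I', 'J', 'K']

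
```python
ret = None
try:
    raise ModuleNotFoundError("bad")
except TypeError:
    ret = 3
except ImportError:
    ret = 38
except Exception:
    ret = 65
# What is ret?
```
38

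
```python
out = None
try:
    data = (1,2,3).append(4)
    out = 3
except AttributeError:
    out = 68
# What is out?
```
68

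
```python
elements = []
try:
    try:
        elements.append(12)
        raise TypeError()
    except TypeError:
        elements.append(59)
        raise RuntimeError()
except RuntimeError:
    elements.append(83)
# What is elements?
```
[12, 59, 83]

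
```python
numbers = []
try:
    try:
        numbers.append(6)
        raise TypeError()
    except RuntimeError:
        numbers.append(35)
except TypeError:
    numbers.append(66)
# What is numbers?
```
[6, 66]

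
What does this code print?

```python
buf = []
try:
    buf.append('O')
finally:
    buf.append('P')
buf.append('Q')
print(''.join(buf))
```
OPQ

try/finally without except, no exception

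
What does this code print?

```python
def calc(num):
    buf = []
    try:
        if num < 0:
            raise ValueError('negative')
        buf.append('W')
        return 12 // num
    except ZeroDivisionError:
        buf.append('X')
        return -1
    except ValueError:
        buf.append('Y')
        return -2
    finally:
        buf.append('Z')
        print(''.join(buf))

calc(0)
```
WXZ

num=0 causes ZeroDivisionError, caught, finally prints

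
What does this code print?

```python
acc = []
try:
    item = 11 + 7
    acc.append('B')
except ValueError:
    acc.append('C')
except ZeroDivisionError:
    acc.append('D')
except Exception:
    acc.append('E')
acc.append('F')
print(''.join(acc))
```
BF

No exception, try block completes normally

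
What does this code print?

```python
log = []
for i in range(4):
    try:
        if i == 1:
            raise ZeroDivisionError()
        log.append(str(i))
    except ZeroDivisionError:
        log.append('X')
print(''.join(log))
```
0X23

Exception on i=1 caught, loop continues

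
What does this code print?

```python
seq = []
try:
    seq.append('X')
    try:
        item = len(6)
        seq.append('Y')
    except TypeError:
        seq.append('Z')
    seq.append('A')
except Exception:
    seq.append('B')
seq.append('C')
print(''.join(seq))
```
XZAC

Inner exception caught by inner handler, outer continues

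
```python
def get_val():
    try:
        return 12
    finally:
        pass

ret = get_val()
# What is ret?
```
12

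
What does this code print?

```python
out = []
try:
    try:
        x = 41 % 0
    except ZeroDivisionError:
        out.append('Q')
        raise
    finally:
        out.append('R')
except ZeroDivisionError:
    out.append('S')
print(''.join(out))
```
QRS

finally runs before re-raised exception propagates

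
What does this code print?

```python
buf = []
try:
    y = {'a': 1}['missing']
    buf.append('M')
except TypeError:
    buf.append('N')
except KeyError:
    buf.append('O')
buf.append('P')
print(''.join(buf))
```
OP

KeyError is caught by its specific handler, not TypeError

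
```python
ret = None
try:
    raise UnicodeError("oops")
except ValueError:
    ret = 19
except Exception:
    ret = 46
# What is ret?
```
19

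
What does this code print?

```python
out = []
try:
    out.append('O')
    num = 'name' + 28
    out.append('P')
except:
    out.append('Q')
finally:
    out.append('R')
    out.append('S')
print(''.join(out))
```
OQRS

Code before exception runs, then except, then all of finally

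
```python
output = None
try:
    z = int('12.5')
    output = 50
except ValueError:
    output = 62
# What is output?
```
62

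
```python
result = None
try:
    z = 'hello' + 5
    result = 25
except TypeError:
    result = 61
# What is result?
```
61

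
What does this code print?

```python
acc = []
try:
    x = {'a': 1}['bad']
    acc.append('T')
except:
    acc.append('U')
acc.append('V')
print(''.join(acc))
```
UV

Exception raised in try, caught by bare except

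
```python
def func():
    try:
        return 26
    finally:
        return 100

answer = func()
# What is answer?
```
100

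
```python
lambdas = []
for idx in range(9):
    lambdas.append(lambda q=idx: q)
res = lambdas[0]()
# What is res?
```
0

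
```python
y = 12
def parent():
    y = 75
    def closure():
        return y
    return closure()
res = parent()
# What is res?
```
75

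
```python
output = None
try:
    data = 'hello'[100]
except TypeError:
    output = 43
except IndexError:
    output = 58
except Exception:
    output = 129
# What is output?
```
58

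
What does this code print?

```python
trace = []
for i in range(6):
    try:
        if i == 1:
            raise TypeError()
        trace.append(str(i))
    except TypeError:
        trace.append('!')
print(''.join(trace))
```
0!2345

Exception on i=1 caught, loop continues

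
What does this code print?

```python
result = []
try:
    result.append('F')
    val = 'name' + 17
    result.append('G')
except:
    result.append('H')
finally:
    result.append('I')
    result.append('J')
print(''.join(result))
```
FHIJ

Code before exception runs, then except, then all of finally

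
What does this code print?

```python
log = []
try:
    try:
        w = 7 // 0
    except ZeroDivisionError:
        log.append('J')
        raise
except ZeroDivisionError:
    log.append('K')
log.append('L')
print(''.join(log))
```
JKL

raise without argument re-raises current exception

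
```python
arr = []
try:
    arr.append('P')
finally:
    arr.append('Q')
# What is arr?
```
['P', 'Q']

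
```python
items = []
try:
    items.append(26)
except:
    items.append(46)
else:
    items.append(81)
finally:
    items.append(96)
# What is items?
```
[26, 81, 96]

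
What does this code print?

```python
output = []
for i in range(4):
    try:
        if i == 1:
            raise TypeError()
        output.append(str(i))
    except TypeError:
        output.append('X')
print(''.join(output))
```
0X23

Exception on i=1 caught, loop continues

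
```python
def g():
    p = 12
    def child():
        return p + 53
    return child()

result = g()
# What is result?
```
65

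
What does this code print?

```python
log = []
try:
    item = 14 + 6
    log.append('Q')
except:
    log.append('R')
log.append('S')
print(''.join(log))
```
QS

No exception, try block completes normally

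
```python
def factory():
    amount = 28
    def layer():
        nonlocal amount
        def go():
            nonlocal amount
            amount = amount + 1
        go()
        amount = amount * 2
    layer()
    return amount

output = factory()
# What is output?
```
58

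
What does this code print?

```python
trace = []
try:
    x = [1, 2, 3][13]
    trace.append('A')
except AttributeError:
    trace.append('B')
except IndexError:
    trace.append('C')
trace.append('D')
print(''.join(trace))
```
CD

IndexError is caught by its specific handler, not AttributeError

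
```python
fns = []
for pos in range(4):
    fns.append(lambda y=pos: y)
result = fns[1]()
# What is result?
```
1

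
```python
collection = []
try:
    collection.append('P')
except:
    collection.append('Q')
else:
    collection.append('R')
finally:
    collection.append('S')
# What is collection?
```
['P', 'R', 'S']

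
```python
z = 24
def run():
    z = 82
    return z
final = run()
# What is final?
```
82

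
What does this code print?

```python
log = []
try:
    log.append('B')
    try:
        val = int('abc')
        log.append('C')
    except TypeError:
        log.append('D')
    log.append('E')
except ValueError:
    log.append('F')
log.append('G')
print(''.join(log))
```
BFG

Inner handler doesn't match, propagates to outer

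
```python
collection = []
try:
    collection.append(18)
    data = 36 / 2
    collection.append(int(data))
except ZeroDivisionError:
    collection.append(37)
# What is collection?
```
[18, 18]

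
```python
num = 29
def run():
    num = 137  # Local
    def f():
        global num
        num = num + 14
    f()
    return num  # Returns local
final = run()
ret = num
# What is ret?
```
43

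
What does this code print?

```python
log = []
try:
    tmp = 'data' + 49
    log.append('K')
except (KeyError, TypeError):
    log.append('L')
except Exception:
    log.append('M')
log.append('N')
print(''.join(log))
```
LN

TypeError matches tuple containing it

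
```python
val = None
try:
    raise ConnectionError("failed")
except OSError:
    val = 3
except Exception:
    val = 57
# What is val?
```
3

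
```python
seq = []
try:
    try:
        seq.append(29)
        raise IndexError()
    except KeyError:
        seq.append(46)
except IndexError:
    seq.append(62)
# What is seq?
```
[29, 62]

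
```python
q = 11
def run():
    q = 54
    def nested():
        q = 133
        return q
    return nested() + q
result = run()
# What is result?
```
187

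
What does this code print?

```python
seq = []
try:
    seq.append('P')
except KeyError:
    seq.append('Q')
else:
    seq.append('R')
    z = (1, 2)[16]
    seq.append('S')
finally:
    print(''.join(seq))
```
PR

Try succeeds, else appends 'R', IndexError in else is uncaught, finally prints before exception propagates ('S' never appended)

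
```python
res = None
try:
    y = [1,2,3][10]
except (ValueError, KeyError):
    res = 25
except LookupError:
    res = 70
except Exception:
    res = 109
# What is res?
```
70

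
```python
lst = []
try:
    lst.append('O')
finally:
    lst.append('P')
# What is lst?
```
['O', 'P']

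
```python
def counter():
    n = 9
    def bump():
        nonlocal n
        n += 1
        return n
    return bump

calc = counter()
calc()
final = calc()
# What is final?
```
11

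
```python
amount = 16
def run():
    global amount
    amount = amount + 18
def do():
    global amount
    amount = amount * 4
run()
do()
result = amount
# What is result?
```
136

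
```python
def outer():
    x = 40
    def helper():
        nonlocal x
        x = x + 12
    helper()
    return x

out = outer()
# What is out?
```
52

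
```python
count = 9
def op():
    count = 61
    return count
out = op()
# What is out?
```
61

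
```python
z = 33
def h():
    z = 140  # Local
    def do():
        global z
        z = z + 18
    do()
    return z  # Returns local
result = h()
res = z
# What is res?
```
51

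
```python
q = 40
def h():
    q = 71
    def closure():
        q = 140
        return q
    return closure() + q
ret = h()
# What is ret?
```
211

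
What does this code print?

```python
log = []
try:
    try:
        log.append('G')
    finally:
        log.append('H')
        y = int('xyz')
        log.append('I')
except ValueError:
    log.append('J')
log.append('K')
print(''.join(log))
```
GHJK

Exception in inner finally caught by outer except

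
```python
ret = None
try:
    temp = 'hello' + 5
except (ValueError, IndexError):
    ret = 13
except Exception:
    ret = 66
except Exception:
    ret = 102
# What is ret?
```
66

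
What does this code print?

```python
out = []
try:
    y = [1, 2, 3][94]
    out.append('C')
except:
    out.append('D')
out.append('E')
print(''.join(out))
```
DE

Exception raised in try, caught by bare except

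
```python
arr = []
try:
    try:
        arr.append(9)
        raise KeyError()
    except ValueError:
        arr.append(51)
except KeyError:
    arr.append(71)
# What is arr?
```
[9, 71]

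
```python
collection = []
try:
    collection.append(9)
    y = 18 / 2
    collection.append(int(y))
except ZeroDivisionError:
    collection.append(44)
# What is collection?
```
[9, 9]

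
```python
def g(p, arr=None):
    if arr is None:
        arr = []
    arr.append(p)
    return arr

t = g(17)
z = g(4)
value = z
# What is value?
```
[4]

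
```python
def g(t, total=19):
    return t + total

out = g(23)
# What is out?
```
42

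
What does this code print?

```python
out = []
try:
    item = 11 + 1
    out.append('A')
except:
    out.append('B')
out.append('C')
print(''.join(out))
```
AC

No exception, try block completes normally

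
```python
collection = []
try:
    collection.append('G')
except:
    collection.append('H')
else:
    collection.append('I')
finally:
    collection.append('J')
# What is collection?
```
['G', 'I', 'J']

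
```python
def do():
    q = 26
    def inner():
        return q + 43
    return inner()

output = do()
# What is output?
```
69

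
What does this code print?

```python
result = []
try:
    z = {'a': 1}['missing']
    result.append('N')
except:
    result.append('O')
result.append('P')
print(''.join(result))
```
OP

Exception raised in try, caught by bare except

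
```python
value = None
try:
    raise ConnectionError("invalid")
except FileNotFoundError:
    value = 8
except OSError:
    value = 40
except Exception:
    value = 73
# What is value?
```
40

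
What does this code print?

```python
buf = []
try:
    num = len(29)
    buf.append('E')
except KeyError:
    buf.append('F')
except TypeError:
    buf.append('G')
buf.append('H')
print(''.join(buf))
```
GH

TypeError is caught by its specific handler, not KeyError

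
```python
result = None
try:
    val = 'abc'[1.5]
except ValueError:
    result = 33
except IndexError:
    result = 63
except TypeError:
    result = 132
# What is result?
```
132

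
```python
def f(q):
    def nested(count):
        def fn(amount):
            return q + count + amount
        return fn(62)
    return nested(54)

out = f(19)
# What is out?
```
135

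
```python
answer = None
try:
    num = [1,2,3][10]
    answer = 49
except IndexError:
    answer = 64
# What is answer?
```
64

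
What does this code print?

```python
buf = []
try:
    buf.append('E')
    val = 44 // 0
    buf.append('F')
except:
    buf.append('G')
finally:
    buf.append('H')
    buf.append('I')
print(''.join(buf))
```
EGHI

Code before exception runs, then except, then all of finally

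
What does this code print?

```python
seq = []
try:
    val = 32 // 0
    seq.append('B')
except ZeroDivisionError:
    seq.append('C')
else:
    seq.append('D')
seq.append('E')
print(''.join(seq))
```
CE

else block skipped when exception is caught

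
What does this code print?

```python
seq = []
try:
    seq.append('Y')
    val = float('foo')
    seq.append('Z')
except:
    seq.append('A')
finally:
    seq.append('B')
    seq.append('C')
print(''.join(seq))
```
YABC

Code before exception runs, then except, then all of finally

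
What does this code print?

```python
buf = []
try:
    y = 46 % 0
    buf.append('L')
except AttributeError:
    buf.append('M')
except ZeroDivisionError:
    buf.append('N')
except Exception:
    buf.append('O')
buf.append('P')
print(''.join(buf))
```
NP

ZeroDivisionError matches before generic Exception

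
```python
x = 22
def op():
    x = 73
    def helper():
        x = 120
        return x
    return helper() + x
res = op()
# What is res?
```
193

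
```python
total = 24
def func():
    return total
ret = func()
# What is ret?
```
24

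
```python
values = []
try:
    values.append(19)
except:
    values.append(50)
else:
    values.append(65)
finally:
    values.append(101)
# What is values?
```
[19, 65, 101]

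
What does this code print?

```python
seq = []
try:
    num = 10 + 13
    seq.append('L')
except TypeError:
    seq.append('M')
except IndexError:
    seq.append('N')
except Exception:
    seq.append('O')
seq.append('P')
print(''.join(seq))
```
LP

No exception, try block completes normally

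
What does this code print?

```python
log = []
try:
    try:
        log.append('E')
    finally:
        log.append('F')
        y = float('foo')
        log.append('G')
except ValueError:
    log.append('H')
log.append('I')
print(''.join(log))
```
EFHI

Exception in inner finally caught by outer except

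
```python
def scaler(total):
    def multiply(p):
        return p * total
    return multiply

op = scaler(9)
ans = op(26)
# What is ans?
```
234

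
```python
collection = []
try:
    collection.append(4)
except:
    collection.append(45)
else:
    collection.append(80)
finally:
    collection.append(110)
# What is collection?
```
[4, 80, 110]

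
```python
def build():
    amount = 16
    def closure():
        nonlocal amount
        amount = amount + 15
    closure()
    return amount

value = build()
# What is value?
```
31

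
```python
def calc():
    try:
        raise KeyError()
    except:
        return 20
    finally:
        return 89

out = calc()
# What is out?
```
89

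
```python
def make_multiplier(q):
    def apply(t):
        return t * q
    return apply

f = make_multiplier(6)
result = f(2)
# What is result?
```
12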